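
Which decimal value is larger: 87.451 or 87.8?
87.8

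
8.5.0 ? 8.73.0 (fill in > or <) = <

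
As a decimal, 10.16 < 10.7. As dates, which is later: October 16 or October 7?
October 16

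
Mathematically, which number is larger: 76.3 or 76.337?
76.337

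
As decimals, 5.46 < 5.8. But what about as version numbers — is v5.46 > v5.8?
True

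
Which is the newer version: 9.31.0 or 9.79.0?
9.79.0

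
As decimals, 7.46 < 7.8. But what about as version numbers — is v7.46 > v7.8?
True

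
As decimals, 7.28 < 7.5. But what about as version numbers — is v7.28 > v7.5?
True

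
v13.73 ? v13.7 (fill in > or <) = >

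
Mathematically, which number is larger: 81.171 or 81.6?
81.6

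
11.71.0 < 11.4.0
False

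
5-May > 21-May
False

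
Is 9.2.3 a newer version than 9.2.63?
No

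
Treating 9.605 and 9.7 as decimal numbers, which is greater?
9.7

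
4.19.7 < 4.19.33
True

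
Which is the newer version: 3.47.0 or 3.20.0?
3.47.0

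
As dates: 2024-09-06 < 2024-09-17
True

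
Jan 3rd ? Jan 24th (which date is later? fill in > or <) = <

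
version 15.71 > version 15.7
True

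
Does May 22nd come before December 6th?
Yes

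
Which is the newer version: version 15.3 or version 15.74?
version 15.74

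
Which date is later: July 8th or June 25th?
July 8th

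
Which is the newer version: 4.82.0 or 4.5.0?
4.82.0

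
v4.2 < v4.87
True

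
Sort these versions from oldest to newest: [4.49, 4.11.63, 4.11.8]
[4.11.8, 4.11.63, 4.49]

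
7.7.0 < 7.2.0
False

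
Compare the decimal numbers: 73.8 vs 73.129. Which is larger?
73.8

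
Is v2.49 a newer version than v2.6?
Yes. Version numbers are compared segment by segment as integers, not as decimals: minor version 49 > 6, so v2.49 > v2.6 (even though the decimal 2.49 < 2.6).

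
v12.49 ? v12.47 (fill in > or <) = >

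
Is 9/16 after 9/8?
Yes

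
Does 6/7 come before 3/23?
No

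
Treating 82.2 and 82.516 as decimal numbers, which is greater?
82.516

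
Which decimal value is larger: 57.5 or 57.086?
57.5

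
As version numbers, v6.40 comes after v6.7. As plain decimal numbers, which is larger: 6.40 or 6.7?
6.7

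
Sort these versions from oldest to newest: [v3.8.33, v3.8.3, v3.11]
[v3.8.3, v3.8.33, v3.11]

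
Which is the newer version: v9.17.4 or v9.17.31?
v9.17.31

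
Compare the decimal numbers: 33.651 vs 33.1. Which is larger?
33.651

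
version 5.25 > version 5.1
True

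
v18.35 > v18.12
True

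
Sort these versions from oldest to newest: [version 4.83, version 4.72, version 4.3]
[version 4.3, version 4.72, version 4.83]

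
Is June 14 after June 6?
Yes. Day 14 comes after day 6 in June — this is a date comparison, not a decimal one (the decimal 6.14 would be smaller than 6.6).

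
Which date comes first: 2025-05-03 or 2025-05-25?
2025-05-03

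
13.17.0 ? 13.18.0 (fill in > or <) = <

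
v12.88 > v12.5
True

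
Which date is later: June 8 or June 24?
June 24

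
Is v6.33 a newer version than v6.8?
Yes. Version numbers are compared segment by segment as integers, not as decimals: minor version 33 > 8, so v6.33 > v6.8 (even though the decimal 6.33 < 6.8).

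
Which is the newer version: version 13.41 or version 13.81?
version 13.81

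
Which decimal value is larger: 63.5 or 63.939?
63.939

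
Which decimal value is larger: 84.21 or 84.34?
84.34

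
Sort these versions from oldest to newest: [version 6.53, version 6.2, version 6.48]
[version 6.2, version 6.48, version 6.53]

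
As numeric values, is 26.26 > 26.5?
False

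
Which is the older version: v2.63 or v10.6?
v2.63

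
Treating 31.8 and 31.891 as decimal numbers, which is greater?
31.891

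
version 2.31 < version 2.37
True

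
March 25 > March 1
True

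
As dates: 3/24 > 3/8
True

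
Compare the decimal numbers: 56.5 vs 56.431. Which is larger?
56.5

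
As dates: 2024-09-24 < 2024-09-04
False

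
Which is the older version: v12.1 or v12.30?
v12.1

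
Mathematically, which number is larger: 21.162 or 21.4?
21.4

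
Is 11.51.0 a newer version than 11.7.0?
Yes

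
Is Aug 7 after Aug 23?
No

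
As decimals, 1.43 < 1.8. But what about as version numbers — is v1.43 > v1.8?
True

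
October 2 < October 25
True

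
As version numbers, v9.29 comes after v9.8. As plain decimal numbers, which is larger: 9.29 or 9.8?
9.8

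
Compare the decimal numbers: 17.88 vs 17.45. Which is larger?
17.88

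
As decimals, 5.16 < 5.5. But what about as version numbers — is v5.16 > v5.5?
True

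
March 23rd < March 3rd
False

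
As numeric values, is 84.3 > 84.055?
True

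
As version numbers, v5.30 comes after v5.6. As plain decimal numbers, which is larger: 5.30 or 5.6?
5.6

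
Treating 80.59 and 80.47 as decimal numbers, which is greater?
80.59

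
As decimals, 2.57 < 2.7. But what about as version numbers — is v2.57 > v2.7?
True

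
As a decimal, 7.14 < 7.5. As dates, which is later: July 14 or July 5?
July 14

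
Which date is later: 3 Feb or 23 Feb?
23 Feb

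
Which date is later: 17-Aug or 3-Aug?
17-Aug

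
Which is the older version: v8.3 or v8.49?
v8.3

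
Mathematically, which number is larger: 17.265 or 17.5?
17.5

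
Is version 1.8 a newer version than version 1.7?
Yes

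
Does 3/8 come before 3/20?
Yes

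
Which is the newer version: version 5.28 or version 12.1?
version 12.1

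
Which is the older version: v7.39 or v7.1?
v7.1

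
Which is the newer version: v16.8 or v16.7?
v16.8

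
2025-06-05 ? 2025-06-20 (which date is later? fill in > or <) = <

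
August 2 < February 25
False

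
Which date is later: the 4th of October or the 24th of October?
the 24th of October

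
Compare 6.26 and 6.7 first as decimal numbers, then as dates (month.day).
As decimals: 6.26 < 6.7. As dates: 6/26 is later than 6/7 (day 26 > day 7).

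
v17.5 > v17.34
False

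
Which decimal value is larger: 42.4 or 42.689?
42.689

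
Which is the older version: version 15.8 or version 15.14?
version 15.8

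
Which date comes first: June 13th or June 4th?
June 4th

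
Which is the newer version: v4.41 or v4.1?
v4.41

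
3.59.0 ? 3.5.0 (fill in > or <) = >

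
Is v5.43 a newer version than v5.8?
Yes. Version numbers are compared segment by segment as integers, not as decimals: minor version 43 > 8, so v5.43 > v5.8 (even though the decimal 5.43 < 5.8).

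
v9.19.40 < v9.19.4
False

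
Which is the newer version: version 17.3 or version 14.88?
version 17.3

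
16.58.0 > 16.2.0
True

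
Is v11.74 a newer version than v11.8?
Yes. Version numbers are compared segment by segment as integers, not as decimals: minor version 74 > 8, so v11.74 > v11.8 (even though the decimal 11.74 < 11.8).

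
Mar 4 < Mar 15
True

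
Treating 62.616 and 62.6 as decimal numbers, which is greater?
62.616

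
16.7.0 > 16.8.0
False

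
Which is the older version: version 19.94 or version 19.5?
version 19.5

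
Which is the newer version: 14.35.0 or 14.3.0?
14.35.0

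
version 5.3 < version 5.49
True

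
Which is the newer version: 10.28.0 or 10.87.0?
10.87.0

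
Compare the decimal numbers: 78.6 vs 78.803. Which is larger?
78.803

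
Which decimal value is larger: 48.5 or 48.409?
48.5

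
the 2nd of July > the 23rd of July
False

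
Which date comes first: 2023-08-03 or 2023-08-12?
2023-08-03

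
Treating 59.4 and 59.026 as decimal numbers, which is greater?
59.4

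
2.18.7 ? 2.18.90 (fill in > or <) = <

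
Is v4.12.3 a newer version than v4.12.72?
No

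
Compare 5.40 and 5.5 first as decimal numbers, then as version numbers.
As decimals: 5.40 < 5.5. As versions: v5.40 > v5.5 (minor version 40 > 5).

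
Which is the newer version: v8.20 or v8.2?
v8.20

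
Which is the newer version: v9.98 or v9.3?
v9.98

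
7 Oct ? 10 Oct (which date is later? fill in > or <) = <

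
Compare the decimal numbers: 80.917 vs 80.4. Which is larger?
80.917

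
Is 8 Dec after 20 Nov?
Yes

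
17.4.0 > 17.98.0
False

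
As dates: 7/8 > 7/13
False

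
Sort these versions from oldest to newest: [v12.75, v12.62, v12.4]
[v12.4, v12.62, v12.75]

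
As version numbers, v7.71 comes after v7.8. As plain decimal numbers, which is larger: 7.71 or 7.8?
7.8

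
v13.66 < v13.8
False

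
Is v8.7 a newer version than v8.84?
No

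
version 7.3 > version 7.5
False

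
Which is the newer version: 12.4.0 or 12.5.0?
12.5.0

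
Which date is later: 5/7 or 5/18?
5/18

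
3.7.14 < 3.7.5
False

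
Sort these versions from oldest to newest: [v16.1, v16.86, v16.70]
[v16.1, v16.70, v16.86]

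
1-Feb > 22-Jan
True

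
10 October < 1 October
False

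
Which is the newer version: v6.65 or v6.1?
v6.65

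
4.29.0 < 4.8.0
False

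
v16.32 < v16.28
False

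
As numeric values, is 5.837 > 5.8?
True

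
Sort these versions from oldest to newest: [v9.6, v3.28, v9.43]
[v3.28, v9.6, v9.43]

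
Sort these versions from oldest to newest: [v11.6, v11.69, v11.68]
[v11.6, v11.68, v11.69]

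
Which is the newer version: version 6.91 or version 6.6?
version 6.91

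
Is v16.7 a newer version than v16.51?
No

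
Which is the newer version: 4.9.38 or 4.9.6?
4.9.38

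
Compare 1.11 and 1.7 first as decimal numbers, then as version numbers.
As decimals: 1.11 < 1.7. As versions: v1.11 > v1.7 (minor version 11 > 7).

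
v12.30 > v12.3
True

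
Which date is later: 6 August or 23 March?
6 August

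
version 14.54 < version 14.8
False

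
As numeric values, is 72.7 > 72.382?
True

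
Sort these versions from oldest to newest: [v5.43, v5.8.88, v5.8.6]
[v5.8.6, v5.8.88, v5.43]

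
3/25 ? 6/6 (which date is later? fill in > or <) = <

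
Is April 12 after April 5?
Yes. Day 12 comes after day 5 in April — this is a date comparison, not a decimal one (the decimal 4.12 would be smaller than 4.5).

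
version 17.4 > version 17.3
True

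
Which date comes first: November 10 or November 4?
November 4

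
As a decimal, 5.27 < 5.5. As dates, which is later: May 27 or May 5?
May 27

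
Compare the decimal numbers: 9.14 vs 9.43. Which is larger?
9.43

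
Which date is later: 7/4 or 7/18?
7/18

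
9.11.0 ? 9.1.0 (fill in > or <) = >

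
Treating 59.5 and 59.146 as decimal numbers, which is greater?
59.5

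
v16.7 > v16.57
False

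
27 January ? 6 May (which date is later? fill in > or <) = <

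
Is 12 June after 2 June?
Yes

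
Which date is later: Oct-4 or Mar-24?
Oct-4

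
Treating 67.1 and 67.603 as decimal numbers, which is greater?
67.603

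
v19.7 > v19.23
False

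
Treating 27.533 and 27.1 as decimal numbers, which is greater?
27.533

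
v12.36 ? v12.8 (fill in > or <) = >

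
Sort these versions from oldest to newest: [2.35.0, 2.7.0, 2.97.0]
[2.7.0, 2.35.0, 2.97.0]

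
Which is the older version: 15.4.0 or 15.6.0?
15.4.0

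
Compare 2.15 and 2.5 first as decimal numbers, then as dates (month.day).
As decimals: 2.15 < 2.5. As dates: 2/15 is later than 2/5 (day 15 > day 5).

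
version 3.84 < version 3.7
False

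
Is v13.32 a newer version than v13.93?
No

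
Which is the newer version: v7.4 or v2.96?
v7.4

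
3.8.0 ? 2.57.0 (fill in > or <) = >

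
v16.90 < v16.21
False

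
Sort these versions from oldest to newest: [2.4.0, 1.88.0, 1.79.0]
[1.79.0, 1.88.0, 2.4.0]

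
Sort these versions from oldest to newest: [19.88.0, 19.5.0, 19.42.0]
[19.5.0, 19.42.0, 19.88.0]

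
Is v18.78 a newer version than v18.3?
Yes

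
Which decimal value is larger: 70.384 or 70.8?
70.8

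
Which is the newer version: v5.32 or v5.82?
v5.82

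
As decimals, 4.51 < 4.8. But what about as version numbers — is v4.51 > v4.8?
True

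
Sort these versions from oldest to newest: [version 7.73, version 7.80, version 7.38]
[version 7.38, version 7.73, version 7.80]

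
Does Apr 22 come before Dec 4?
Yes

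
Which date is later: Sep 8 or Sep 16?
Sep 16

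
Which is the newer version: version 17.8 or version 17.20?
version 17.20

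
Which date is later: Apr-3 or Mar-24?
Apr-3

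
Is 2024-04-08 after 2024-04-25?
No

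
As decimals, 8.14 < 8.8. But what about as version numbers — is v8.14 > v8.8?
True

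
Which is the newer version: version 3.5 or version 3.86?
version 3.86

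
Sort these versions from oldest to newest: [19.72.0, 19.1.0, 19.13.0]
[19.1.0, 19.13.0, 19.72.0]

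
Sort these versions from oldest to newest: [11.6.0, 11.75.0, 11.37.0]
[11.6.0, 11.37.0, 11.75.0]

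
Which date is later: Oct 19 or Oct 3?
Oct 19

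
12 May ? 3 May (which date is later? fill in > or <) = >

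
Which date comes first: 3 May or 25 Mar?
25 Mar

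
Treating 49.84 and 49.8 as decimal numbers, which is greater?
49.84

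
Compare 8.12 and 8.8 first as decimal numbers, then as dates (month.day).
As decimals: 8.12 < 8.8. As dates: 8/12 is later than 8/8 (day 12 > day 8).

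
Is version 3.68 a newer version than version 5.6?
No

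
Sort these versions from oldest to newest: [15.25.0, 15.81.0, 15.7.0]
[15.7.0, 15.25.0, 15.81.0]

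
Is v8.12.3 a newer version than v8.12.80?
No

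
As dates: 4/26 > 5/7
False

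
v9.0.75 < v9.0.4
False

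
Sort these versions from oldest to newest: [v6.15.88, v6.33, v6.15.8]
[v6.15.8, v6.15.88, v6.33]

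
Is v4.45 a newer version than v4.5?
Yes. Version numbers are compared segment by segment as integers, not as decimals: minor version 45 > 5, so v4.45 > v4.5 (even though the decimal 4.45 < 4.5).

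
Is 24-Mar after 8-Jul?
No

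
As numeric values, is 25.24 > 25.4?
False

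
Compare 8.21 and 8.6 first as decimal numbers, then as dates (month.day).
As decimals: 8.21 < 8.6. As dates: 8/21 is later than 8/6 (day 21 > day 6).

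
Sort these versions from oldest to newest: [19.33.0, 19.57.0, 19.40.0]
[19.33.0, 19.40.0, 19.57.0]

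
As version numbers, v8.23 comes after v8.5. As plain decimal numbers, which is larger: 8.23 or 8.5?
8.5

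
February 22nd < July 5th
True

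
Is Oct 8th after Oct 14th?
No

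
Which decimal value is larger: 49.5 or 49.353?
49.5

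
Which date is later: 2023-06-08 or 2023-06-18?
2023-06-18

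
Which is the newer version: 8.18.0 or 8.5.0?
8.18.0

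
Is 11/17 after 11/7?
Yes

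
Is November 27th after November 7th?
Yes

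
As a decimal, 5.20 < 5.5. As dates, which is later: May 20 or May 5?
May 20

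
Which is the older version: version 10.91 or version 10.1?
version 10.1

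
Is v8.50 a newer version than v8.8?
Yes. Version numbers are compared segment by segment as integers, not as decimals: minor version 50 > 8, so v8.50 > v8.8 (even though the decimal 8.50 < 8.8).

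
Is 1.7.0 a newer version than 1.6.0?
Yes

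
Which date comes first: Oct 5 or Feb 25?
Feb 25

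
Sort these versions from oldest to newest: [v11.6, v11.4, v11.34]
[v11.4, v11.6, v11.34]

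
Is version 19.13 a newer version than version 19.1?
Yes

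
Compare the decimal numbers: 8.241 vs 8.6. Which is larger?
8.6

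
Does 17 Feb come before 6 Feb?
No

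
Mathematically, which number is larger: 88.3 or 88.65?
88.65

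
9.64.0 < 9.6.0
False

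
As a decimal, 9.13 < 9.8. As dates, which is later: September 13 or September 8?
September 13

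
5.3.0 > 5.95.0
False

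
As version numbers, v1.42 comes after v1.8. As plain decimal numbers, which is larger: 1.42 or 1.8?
1.8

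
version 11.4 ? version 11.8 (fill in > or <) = <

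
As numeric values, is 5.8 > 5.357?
True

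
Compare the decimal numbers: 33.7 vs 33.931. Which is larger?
33.931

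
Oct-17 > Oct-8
True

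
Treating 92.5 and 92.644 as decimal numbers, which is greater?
92.644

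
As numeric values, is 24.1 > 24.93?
False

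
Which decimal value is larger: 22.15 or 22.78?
22.78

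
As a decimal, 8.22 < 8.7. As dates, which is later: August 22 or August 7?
August 22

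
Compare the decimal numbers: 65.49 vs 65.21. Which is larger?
65.49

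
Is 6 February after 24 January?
Yes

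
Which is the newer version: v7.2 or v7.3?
v7.3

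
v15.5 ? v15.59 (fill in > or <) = <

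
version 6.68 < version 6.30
False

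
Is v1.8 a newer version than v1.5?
Yes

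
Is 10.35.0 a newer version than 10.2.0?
Yes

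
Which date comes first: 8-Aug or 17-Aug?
8-Aug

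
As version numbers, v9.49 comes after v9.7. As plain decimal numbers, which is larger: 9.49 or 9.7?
9.7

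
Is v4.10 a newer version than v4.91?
No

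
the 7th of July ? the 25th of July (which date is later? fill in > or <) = <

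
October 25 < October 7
False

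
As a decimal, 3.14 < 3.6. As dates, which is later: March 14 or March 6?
March 14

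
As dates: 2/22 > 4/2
False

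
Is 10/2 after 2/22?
Yes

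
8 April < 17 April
True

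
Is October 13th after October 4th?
Yes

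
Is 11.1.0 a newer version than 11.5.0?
No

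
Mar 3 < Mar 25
True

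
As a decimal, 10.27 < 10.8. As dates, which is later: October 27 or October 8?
October 27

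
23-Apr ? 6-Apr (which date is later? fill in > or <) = >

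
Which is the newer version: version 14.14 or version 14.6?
version 14.14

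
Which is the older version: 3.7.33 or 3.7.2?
3.7.2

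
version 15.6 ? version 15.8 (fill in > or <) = <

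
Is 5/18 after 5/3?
Yes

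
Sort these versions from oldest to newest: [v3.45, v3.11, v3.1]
[v3.1, v3.11, v3.45]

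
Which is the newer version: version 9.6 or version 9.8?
version 9.8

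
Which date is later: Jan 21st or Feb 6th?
Feb 6th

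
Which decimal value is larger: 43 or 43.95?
43.95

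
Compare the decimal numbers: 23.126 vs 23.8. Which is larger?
23.8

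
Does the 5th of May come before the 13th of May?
Yes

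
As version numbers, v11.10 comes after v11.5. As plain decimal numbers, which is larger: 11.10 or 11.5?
11.5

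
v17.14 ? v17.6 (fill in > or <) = >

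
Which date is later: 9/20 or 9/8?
9/20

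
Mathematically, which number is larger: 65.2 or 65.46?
65.46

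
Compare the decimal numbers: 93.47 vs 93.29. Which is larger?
93.47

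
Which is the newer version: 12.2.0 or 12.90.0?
12.90.0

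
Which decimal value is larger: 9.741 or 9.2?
9.741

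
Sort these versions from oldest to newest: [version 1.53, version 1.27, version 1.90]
[version 1.27, version 1.53, version 1.90]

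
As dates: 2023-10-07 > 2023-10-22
False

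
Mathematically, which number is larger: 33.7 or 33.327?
33.7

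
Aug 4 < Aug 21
True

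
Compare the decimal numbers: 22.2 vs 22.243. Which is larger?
22.243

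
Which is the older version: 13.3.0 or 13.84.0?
13.3.0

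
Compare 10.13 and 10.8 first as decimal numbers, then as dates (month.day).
As decimals: 10.13 < 10.8. As dates: 10/13 is later than 10/8 (day 13 > day 8).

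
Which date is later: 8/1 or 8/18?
8/18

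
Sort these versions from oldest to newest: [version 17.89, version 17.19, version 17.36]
[version 17.19, version 17.36, version 17.89]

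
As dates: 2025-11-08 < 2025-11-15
True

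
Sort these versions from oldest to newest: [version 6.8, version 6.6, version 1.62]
[version 1.62, version 6.6, version 6.8]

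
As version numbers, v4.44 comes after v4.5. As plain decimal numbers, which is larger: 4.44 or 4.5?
4.5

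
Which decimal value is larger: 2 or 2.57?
2.57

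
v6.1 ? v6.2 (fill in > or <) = <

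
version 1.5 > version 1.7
False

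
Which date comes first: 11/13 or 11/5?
11/5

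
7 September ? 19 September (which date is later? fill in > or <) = <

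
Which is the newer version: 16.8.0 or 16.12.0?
16.12.0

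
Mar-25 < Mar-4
False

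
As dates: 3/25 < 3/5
False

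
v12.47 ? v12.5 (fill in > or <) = >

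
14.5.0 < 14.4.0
False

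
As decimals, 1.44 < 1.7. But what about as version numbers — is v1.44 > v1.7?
True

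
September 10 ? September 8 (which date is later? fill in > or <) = >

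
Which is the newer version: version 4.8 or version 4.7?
version 4.8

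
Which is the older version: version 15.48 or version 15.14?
version 15.14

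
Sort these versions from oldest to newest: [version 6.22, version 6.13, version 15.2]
[version 6.13, version 6.22, version 15.2]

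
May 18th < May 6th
False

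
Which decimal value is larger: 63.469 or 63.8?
63.8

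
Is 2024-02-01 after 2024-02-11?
No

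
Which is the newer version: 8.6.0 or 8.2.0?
8.6.0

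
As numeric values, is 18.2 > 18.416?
False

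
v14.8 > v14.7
True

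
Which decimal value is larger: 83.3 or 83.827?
83.827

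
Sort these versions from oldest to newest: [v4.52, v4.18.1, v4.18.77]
[v4.18.1, v4.18.77, v4.52]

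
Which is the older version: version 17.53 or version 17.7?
version 17.7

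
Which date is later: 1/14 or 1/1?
1/14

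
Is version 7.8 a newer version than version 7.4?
Yes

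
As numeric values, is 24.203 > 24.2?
True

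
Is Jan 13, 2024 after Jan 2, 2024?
Yes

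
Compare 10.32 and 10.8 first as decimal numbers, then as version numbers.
As decimals: 10.32 < 10.8. As versions: v10.32 > v10.8 (minor version 32 > 8).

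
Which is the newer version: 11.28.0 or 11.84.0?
11.84.0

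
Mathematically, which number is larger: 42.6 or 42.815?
42.815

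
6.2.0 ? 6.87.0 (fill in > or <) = <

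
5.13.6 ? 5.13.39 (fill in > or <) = <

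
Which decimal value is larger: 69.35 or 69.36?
69.36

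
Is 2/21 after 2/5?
Yes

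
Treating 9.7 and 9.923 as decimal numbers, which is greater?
9.923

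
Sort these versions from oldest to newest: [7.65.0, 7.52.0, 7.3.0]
[7.3.0, 7.52.0, 7.65.0]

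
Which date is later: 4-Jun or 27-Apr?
4-Jun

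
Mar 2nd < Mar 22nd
True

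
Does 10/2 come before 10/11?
Yes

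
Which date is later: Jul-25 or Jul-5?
Jul-25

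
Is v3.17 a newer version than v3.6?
Yes. Version numbers are compared segment by segment as integers, not as decimals: minor version 17 > 6, so v3.17 > v3.6 (even though the decimal 3.17 < 3.6).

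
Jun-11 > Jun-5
True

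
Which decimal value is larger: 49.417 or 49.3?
49.417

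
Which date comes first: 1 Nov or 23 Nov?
1 Nov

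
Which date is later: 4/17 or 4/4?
4/17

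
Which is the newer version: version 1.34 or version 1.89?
version 1.89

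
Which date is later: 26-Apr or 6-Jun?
6-Jun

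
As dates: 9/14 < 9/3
False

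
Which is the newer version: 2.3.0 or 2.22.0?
2.22.0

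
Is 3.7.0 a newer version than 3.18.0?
No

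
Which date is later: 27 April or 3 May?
3 May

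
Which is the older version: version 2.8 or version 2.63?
version 2.8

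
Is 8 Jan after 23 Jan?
No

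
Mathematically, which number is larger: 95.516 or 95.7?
95.7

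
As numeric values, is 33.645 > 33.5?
True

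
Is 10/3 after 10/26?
No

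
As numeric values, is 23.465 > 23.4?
True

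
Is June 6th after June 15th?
No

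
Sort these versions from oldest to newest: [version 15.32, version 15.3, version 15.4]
[version 15.3, version 15.4, version 15.32]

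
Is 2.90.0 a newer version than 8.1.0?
No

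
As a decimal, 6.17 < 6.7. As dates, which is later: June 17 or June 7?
June 17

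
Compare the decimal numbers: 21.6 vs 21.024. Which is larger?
21.6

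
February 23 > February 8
True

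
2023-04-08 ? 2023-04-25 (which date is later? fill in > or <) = <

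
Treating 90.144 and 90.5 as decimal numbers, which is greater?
90.5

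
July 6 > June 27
True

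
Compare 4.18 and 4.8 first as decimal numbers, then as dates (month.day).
As decimals: 4.18 < 4.8. As dates: 4/18 is later than 4/8 (day 18 > day 8).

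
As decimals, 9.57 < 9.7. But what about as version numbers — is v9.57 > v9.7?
True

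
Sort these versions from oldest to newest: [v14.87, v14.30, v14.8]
[v14.8, v14.30, v14.87]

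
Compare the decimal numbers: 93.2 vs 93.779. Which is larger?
93.779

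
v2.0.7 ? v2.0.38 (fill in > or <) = <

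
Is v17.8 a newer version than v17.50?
No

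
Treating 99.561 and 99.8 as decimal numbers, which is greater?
99.8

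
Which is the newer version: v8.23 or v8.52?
v8.52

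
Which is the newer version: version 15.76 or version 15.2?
version 15.76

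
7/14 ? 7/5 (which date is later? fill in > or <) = >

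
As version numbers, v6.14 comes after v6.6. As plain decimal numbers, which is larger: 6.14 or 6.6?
6.6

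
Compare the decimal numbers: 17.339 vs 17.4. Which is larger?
17.4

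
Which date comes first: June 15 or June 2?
June 2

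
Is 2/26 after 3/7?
No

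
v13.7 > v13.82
False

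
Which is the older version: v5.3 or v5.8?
v5.3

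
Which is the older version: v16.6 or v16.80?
v16.6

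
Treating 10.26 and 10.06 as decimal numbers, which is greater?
10.26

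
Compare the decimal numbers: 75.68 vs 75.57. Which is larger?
75.68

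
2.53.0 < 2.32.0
False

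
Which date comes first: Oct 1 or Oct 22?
Oct 1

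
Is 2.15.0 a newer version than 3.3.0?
No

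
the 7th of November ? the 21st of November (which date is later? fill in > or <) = <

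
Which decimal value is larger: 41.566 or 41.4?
41.566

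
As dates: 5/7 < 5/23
True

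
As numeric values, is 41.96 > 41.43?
True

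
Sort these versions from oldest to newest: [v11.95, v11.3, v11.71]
[v11.3, v11.71, v11.95]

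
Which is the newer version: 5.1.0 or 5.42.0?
5.42.0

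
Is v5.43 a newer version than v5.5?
Yes. Version numbers are compared segment by segment as integers, not as decimals: minor version 43 > 5, so v5.43 > v5.5 (even though the decimal 5.43 < 5.5).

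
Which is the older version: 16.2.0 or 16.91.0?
16.2.0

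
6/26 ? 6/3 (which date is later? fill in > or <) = >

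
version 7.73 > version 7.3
True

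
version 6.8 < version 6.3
False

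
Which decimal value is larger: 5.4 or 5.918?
5.918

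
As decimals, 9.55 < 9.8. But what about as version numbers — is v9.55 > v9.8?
True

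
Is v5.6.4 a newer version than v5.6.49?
No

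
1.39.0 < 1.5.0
False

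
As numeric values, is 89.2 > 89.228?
False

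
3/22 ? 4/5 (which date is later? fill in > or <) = <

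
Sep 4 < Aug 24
False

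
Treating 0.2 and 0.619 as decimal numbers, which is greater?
0.619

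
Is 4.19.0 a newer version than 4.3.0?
Yes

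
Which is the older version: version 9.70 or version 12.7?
version 9.70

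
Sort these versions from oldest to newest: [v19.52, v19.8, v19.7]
[v19.7, v19.8, v19.52]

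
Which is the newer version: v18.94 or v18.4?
v18.94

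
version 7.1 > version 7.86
False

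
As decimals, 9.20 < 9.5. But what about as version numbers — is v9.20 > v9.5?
True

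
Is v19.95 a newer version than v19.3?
Yes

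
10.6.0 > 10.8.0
False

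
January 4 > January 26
False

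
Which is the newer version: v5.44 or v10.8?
v10.8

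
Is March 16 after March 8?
Yes. Day 16 comes after day 8 in March — this is a date comparison, not a decimal one (the decimal 3.16 would be smaller than 3.8).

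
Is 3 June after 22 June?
No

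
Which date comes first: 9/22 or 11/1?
9/22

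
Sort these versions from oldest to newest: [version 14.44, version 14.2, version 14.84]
[version 14.2, version 14.44, version 14.84]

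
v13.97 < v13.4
False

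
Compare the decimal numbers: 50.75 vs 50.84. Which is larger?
50.84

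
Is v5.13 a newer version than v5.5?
Yes. Version numbers are compared segment by segment as integers, not as decimals: minor version 13 > 5, so v5.13 > v5.5 (even though the decimal 5.13 < 5.5).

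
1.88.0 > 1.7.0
True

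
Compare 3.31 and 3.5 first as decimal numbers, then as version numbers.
As decimals: 3.31 < 3.5. As versions: v3.31 > v3.5 (minor version 31 > 5).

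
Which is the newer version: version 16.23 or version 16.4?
version 16.23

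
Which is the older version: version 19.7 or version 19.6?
version 19.6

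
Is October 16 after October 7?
Yes. Day 16 comes after day 7 in October — this is a date comparison, not a decimal one (the decimal 10.16 would be smaller than 10.7).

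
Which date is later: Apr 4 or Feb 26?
Apr 4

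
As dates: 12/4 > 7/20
True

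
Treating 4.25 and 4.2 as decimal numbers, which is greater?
4.25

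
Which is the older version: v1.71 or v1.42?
v1.42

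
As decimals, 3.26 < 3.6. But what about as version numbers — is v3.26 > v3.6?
True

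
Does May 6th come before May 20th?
Yes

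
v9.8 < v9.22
True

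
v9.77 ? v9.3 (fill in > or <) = >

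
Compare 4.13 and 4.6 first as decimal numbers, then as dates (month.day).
As decimals: 4.13 < 4.6. As dates: 4/13 is later than 4/6 (day 13 > day 6).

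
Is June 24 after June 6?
Yes. Day 24 comes after day 6 in June — this is a date comparison, not a decimal one (the decimal 6.24 would be smaller than 6.6).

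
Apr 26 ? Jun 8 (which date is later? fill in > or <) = <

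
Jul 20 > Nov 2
False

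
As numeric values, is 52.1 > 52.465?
False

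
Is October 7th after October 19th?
No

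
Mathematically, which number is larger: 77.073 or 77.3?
77.3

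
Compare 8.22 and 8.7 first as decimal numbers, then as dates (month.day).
As decimals: 8.22 < 8.7. As dates: 8/22 is later than 8/7 (day 22 > day 7).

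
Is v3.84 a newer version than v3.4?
Yes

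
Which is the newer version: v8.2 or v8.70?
v8.70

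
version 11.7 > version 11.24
False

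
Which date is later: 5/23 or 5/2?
5/23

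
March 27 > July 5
False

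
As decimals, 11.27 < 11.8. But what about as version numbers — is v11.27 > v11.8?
True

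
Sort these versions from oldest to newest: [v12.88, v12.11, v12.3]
[v12.3, v12.11, v12.88]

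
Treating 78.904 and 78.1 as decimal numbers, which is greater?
78.904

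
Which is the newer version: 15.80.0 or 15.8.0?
15.80.0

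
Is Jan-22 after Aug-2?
No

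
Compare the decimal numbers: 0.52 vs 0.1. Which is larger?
0.52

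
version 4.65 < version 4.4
False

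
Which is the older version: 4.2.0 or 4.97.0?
4.2.0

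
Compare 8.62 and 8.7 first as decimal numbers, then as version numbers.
As decimals: 8.62 < 8.7. As versions: v8.62 > v8.7 (minor version 62 > 7).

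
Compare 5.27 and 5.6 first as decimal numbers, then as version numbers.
As decimals: 5.27 < 5.6. As versions: v5.27 > v5.6 (minor version 27 > 6).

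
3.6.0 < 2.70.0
False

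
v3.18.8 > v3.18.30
False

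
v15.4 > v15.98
False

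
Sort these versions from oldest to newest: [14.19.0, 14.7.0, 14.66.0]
[14.7.0, 14.19.0, 14.66.0]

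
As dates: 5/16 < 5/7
False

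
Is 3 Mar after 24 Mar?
No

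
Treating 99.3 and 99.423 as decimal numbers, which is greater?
99.423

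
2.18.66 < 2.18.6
False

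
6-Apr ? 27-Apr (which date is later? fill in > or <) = <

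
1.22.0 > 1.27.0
False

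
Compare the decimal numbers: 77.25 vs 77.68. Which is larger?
77.68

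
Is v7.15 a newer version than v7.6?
Yes. Version numbers are compared segment by segment as integers, not as decimals: minor version 15 > 6, so v7.15 > v7.6 (even though the decimal 7.15 < 7.6).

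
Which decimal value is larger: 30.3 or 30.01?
30.3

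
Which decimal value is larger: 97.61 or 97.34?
97.61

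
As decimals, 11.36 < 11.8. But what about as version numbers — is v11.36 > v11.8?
True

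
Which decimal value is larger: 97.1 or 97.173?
97.173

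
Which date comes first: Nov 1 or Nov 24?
Nov 1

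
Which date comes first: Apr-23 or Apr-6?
Apr-6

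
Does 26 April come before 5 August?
Yes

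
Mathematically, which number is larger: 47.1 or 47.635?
47.635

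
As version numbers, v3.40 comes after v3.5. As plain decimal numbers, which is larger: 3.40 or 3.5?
3.5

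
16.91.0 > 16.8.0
True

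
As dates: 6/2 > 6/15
False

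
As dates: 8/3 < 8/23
True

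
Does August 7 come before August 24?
Yes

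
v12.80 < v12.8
False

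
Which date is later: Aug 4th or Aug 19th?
Aug 19th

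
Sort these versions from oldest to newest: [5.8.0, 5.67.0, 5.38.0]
[5.8.0, 5.38.0, 5.67.0]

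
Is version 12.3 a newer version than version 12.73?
No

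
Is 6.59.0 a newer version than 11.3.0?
No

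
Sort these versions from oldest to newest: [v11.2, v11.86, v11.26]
[v11.2, v11.26, v11.86]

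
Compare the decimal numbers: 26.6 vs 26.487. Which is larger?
26.6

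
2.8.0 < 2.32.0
True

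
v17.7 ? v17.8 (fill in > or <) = <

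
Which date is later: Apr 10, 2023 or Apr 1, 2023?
Apr 10, 2023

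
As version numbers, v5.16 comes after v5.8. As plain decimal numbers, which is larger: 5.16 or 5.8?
5.8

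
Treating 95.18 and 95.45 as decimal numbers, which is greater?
95.45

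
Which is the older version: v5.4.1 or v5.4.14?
v5.4.1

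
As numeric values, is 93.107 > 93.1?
True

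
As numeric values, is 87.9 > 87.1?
True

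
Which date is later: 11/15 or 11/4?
11/15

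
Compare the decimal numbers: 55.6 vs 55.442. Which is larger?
55.6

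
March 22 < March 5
False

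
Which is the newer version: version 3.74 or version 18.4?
version 18.4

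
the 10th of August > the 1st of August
True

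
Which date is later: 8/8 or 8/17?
8/17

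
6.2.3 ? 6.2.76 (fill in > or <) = <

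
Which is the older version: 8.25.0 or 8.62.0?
8.25.0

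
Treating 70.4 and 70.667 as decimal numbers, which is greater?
70.667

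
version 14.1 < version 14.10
True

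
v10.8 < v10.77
True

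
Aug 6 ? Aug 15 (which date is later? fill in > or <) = <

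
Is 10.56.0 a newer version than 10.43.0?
Yes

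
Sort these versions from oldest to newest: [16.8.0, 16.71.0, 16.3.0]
[16.3.0, 16.8.0, 16.71.0]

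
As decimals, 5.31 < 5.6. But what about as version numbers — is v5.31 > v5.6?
True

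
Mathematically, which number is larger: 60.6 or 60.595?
60.6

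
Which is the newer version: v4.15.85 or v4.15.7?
v4.15.85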